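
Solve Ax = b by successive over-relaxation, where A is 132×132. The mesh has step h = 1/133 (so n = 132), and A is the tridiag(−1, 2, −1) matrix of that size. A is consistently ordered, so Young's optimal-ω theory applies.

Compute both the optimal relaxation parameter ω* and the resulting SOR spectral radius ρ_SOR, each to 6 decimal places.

ω* = 1.953852, ρ_SOR = 0.953852

½·tridiag(1,0,1) at n=132: λ_k = cos(kπ/133); max |λ| at k=1 ⇒ ρ_J = cos(π/133) ≈ 0.999721.
√(1−ρ_J²) = |sin(π/133)| = 0.0236188
Young: ω* = 2/(1+√(1−ρ_J²)) = 2/(1+0.0236188) = 2/1.0236188 = 1.953852.
Hence ρ(B_{ω*}) = 1.953852 − 1 = 0.953852.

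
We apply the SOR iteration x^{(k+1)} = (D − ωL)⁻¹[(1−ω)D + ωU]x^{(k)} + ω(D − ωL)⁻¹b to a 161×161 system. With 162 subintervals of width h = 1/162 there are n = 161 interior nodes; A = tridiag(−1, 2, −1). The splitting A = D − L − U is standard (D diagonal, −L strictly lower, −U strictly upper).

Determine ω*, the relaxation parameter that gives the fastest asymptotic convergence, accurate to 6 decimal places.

½·tridiag(1,0,1) at n=161: λ_k = cos(kπ/162); max |λ| at k=1 ⇒ ρ_J = cos(π/162) ≈ 0.999812.
√(1−ρ_J²) = |sin(π/162)| = 0.0193913
So ω* = 2/1.0193913 = 1.961955 (Young).
and ρ(B_{ω*}) = 1.961955 − 1 = 0.961955.

ω* = 1.961955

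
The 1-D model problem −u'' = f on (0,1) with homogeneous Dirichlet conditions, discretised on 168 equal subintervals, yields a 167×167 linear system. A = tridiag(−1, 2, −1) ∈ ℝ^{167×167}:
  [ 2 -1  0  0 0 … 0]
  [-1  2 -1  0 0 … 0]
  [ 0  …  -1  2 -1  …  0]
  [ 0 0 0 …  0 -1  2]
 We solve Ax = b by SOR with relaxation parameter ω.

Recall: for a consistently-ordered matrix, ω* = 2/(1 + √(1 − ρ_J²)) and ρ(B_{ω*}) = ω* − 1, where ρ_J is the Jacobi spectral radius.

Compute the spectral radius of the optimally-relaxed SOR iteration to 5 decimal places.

spectrum of D⁻¹(L+U) = {cos(kπ/168) : 1≤k≤167}; ρ_J = cos(π/168) = 0.99983.
√(1−ρ_J²) simplifies to sin(π/168) = 0.018699.
ω* = 2/(1+0.018699) = 1.96329
Hence ρ(B_{ω*}) = 1.96329 − 1 = 0.96329.

ρ_SOR = 0.96329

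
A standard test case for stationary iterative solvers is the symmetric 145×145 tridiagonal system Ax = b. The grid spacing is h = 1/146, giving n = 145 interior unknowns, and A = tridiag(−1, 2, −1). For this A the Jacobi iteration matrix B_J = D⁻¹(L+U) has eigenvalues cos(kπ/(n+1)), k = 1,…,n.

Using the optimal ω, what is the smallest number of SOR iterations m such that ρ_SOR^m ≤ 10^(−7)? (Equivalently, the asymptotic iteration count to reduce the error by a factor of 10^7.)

ρ_J = max_k |cos(kπ/146)| = cos(π/146) = 0.9997685
1 − cos²(π/146) = sin²(π/146) ⇒ √(1−ρ_J²) = sin(π/146) = 0.0215161.
[ω*] 2 ÷ (1 + 0.0215161) = 2 ÷ 1.0215161 = 1.9578742.
Hence ρ(B_{ω*}) = 1.9578742 − 1 = 0.9578742.
m ≥ 7·ln10 / (−ln 0.9578742) = 374.502; smallest integer m = 375.

m = 375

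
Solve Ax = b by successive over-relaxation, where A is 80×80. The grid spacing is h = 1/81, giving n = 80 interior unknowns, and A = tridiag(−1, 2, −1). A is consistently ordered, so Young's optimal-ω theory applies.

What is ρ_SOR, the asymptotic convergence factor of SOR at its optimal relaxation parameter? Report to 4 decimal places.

ρ_SOR = 0.9253

ρ_J = max_k |cos(kπ/81)| = cos(π/81) = 0.9992
√(1 − cos²(π/81)) = sin(π/81) ≈ 0.03878.
[ω*] 2 ÷ (1 + 0.03878) = 2 ÷ 1.03878 = 1.9253.
Hence ρ(B_{ω*}) = 1.9253 − 1 = 0.9253.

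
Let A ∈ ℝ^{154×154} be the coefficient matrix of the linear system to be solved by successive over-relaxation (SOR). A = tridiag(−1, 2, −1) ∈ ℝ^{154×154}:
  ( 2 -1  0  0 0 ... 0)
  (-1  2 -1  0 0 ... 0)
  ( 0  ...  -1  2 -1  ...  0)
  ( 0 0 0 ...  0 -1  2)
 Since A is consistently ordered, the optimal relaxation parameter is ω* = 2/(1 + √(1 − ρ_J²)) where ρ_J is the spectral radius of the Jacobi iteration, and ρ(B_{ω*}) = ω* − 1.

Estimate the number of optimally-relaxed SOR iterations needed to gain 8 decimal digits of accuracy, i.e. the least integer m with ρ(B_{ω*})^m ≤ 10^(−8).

With n=154, ρ(Jacobi) = cos(π/155) = 0.9997946.
√(1−ρ_J²) simplifies to sin(π/155) = 0.0202670.
Then 2/(1+√(1−ρ_J²)) = 2/(1+0.0202670); ω* = 2/1.0202670 = 1.9602712.
ρ_SOR = ω* − 1 ≈ 0.9602712.
ρ_SOR^m ≤ 10^(−8) ⇔ m ≥ 8·ln10/(−ln 0.9602712) = 18.4207/0.0405395 = 454.389; m = ⌈454.389⌉ = 455.

m = 455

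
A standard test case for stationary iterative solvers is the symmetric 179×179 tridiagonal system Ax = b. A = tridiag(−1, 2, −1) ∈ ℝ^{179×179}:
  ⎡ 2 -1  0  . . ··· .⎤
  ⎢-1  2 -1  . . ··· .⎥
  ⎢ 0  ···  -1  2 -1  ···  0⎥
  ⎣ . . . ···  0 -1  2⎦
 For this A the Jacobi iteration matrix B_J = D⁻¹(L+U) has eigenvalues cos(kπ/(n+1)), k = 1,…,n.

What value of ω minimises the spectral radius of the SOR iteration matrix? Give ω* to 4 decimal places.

ω* = 1.9657

ρ_J = max_k |cos(kπ/180)| = cos(π/180) = 0.9998
√(1−ρ_J²) simplifies to sin(π/180) = 0.01745.
[ω*] 2 ÷ (1 + 0.01745) = 2 ÷ 1.01745 = 1.9657.
and ρ(B_{ω*}) = 1.9657 − 1 = 0.9657.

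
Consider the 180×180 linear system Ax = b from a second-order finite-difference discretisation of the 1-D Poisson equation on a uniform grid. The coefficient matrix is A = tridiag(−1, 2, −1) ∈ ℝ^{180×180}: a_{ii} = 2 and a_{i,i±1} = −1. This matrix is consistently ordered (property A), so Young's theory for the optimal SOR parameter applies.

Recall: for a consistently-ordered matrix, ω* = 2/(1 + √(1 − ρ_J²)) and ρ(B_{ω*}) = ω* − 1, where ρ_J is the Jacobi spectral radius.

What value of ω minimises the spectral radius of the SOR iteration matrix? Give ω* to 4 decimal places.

With n=180, ρ(Jacobi) = cos(π/181) = 0.9998.
√(1−ρ_J²) simplifies to sin(π/181) = 0.01736.
Young: ω* = 2/(1+√(1−ρ_J²)) = 2/(1+0.01736) = 2/1.01736 = 1.9659.
ρ_SOR = ω* − 1 = 1.9659 − 1 = 0.9659.

ω* = 1.9659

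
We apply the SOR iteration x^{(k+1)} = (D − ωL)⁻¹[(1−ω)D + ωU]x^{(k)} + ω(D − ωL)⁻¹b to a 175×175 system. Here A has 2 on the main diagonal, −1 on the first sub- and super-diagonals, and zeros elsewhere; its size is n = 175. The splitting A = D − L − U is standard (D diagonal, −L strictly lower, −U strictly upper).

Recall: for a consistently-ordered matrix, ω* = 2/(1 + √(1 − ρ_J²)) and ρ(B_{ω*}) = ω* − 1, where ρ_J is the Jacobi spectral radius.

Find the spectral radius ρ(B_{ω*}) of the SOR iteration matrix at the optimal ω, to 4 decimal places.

ρ_SOR = 0.9649

spectrum of D⁻¹(L+U) = {cos(kπ/176) : 1≤k≤175}; ρ_J = cos(π/176) = 0.9998.
root = sin(π/176) = 0.01785  (since 1−cos² = sin²).
Young: ω* = 2/(1+√(1−ρ_J²)) = 2/(1+0.01785) = 2/1.01785 = 1.9649.
ρ_SOR = ω* − 1 ≈ 0.9649.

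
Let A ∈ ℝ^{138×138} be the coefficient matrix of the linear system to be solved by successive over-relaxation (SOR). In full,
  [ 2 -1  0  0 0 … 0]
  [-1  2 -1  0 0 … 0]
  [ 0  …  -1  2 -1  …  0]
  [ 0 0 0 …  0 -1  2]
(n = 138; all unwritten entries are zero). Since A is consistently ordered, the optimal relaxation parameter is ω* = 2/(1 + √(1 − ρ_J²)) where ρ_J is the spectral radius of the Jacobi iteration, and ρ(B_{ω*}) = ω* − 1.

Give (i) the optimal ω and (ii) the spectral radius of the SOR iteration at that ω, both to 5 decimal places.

[ρ_J] n=138: ρ(B_J) = cos(π/(n+1)) = cos(π/139) = 0.99974.
√(1 − cos²(π/139)) = sin(π/139) ≈ 0.022599.
ω* = 2/(1+0.022599) = 1.95580
ρ_SOR = ω* − 1 ≈ 0.95580.

ω* = 1.95580, ρ_SOR = 0.95580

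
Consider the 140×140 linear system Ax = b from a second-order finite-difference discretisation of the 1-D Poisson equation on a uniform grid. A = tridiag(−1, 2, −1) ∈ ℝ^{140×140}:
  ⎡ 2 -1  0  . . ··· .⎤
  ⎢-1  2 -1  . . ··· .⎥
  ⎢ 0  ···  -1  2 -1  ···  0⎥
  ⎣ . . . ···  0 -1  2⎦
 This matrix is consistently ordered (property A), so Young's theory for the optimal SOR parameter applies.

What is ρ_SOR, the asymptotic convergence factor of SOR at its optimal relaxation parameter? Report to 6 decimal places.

B_J for the 140×140 system has eigenvalues cos(kπ/141); ρ_J = cos(π/141) = 0.999752.
√(1−ρ_J²) simplifies to sin(π/141) = 0.0222790.
ω* = 2 / (1 + 0.0222790) = 2 / 1.0222790 ≈ 1.956413.
and ρ(B_{ω*}) = 1.956413 − 1 = 0.956413.

ρ_SOR = 0.956413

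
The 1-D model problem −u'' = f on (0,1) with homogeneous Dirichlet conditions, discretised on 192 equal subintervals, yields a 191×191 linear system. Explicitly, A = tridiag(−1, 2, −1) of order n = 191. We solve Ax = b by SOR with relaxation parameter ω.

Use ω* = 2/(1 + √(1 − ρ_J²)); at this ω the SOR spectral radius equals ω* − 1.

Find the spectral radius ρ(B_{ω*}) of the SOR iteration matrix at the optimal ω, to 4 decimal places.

B_J for the 191×191 system has eigenvalues cos(kπ/192); ρ_J = cos(π/192) = 0.9999.
√(1−ρ_J²) = |sin(π/192)| = 0.01636
[ω*] 2 ÷ (1 + 0.01636) = 2 ÷ 1.01636 = 1.9678.
ρ_SOR = ω* − 1 = 1.9678 − 1 = 0.9678.

ρ_SOR = 0.9678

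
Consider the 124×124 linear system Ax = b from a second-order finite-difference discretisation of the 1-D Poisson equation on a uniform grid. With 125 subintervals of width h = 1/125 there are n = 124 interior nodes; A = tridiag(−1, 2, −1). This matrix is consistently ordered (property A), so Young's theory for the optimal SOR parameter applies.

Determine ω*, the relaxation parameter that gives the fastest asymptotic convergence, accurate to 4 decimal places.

ω* = 1.9510

spectrum of D⁻¹(L+U) = {cos(kπ/125) : 1≤k≤124}; ρ_J = cos(π/125) = 0.9997.
√(1 − cos²(π/125)) = sin(π/125) ≈ 0.02513.
ω* = 2/(1+0.02513) = 1.9510
Hence ρ(B_{ω*}) = 1.9510 − 1 = 0.9510.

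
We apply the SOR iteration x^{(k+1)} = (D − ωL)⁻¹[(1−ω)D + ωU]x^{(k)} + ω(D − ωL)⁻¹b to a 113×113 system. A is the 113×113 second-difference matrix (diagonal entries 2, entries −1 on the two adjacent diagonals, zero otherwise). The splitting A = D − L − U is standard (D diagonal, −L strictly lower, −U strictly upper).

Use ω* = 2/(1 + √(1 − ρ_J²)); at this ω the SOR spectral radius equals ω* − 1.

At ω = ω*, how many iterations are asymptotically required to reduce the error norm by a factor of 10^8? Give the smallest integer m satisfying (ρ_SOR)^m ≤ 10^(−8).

½·tridiag(1,0,1) at n=113: λ_k = cos(kπ/114); max |λ| at k=1 ⇒ ρ_J = cos(π/114) ≈ 0.9996203.
√(1−ρ_J²) = |sin(π/114)| = 0.0275543
ω* = 2 / (1 + 0.0275543) = 2 / 1.0275543 ≈ 1.9463692.
ρ_SOR = ω* − 1 ≈ 0.9463692.
ρ_SOR^m ≤ 10^(−8) ⇔ m ≥ 8·ln10/(−ln 0.9463692) = 18.4207/0.0551225 = 334.178; m = ⌈334.178⌉ = 335.

m = 335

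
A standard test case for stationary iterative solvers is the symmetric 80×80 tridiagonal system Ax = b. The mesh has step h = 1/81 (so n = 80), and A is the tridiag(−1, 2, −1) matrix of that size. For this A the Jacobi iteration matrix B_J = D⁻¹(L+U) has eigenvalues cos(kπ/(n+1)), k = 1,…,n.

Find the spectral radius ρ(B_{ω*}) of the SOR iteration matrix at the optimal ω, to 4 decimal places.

B_J for the 80×80 system has eigenvalues cos(kπ/81); ρ_J = cos(π/81) = 0.9992.
1 − cos²(π/81) = sin²(π/81) ⇒ √(1−ρ_J²) = sin(π/81) = 0.03878.
[ω*] 2 ÷ (1 + 0.03878) = 2 ÷ 1.03878 = 1.9253.
ρ_SOR = ω* − 1 = 1.9253 − 1 = 0.9253.

ρ_SOR = 0.9253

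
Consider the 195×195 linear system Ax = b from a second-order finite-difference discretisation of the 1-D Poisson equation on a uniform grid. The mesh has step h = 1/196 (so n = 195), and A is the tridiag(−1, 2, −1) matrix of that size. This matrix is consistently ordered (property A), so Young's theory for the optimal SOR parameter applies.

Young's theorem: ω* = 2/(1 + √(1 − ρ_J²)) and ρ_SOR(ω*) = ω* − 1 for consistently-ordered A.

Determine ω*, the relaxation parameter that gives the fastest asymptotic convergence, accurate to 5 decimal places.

With n=195, ρ(Jacobi) = cos(π/196) = 0.99987.
√(1−ρ_J²) simplifies to sin(π/196) = 0.016028.
So ω* = 2/1.016028 = 1.96845 (Young).
ρ_SOR = ω* − 1 = 1.96845 − 1 = 0.96845.

ω* = 1.96845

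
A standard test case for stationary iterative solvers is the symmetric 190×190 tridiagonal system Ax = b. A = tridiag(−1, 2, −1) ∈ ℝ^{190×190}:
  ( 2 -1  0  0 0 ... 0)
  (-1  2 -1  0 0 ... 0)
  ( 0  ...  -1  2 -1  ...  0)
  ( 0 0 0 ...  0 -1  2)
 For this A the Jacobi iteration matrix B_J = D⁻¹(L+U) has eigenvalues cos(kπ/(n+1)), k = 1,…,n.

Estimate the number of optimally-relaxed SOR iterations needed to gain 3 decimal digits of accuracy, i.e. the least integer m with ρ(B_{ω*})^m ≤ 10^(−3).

n=190: λ(B_J) = 1 − λ(A)/2 = cos(kπ/191); k=1 gives ρ_J = 0.9998647.
√(1 − cos²(π/191)) = sin(π/191) ≈ 0.0164474.
So ω* = 2/1.0164474 = 1.9676375 (Young).
ρ_SOR = ω* − 1 = 1.9676375 − 1 = 0.9676375.
ρ_SOR^m ≤ 10^(−3) ⇔ m ≥ 3·ln10/(−ln 0.9676375) = 6.90776/0.0328977 = 209.977; m = ⌈209.977⌉ = 210.

m = 210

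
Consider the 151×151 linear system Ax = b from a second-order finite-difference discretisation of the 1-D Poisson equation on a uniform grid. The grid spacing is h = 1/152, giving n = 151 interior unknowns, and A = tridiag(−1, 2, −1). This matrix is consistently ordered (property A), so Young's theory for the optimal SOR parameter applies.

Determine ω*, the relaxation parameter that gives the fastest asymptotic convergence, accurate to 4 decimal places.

ω* = 1.9595

½·tridiag(1,0,1) at n=151: λ_k = cos(kπ/152); max |λ| at k=1 ⇒ ρ_J = cos(π/152) ≈ 0.9998.
root = sin(π/152) = 0.02067  (since 1−cos² = sin²).
ω* = 2/(1 + 0.02067) = 2/1.02067 = 1.9595.
At ω = 1.9595 every |λ(B_ω)| = ω−1, so ρ_SOR = 0.9595.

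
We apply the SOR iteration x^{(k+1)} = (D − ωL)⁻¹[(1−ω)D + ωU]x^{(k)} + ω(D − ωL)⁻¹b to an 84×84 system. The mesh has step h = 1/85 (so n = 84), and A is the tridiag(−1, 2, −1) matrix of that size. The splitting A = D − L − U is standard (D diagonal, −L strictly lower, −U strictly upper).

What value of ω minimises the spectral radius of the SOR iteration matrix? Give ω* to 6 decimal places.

ω* = 1.928731

spectrum of D⁻¹(L+U) = {cos(kπ/85) : 1≤k≤84}; ρ_J = cos(π/85) = 0.999317.
√(1−ρ_J²) simplifies to sin(π/85) = 0.0369515.
Young: ω* = 2/(1+√(1−ρ_J²)) = 2/(1+0.0369515) = 2/1.0369515 = 1.928731.
At ω = 1.928731 every |λ(B_ω)| = ω−1, so ρ_SOR = 0.928731.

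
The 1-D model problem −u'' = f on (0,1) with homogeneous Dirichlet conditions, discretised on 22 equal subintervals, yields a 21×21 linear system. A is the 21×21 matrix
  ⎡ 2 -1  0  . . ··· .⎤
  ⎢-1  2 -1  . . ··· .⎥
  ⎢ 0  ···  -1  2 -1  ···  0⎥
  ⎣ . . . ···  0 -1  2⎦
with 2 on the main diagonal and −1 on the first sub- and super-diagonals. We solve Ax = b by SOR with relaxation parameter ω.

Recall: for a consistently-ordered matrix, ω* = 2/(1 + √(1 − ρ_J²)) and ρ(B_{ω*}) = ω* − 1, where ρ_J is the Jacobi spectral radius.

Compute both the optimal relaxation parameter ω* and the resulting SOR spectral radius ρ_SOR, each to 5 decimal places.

ρ_J = max_k |cos(kπ/22)| = cos(π/22) = 0.98982
1 − cos²(π/22) = sin²(π/22) ⇒ √(1−ρ_J²) = sin(π/22) = 0.142315.
Then 2/(1+√(1−ρ_J²)) = 2/(1+0.142315); ω* = 2/1.142315 = 1.75083.
Hence ρ(B_{ω*}) = 1.75083 − 1 = 0.75083.

ω* = 1.75083, ρ_SOR = 0.75083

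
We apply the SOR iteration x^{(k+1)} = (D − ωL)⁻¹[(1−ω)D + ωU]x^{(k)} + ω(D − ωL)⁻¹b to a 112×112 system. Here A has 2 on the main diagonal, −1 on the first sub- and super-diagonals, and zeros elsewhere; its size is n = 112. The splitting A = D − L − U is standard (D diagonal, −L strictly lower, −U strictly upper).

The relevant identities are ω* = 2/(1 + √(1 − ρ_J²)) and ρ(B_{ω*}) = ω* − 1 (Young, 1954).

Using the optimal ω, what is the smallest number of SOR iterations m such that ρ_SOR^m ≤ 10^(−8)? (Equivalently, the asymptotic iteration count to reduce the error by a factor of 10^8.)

m = 332

[ρ_J] n=112: ρ(B_J) = cos(π/(n+1)) = cos(π/113) = 0.9996136.
√(1−ρ_J²) = |sin(π/113)| = 0.0277981
Young: ω* = 2/(1+√(1−ρ_J²)) = 2/(1+0.0277981) = 2/1.0277981 = 1.9459075.
ρ_SOR = ω* − 1 = 1.9459075 − 1 = 0.9459075.
Need (0.9459075)^m ≤ 10^(−8): m ≥ 8·ln10/|ln 0.9459075| = 18.4207/0.0556105 = 331.245 ⇒ m = 332.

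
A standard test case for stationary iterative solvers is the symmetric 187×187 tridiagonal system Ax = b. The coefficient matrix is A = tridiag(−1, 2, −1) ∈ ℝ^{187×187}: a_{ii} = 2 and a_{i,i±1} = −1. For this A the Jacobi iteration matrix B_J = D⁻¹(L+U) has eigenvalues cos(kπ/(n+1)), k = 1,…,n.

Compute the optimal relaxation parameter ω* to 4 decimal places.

ρ_J = max_k |cos(kπ/188)| = cos(π/188) = 0.9999
root = sin(π/188) = 0.01671  (since 1−cos² = sin²).
ω* = 2/(1+0.01671) = 1.9671
At ω = 1.9671 every |λ(B_ω)| = ω−1, so ρ_SOR = 0.9671.

ω* = 1.9671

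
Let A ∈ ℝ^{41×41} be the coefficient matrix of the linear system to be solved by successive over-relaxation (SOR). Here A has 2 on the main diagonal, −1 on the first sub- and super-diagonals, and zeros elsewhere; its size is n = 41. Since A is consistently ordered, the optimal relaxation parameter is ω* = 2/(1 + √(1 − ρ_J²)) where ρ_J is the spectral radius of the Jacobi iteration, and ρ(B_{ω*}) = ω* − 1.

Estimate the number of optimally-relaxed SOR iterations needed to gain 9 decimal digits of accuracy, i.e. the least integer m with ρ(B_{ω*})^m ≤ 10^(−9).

B_J for the 41×41 system has eigenvalues cos(kπ/42); ρ_J = cos(π/42) = 0.9972038.
√(1−ρ_J²) = |sin(π/42)| = 0.0747301
Then 2/(1+√(1−ρ_J²)) = 2/(1+0.0747301); ω* = 2/1.0747301 = 1.8609323.
At ω = 1.8609323 every |λ(B_ω)| = ω−1, so ρ_SOR = 0.8609323.
(0.8609323)^m ≤ 10^{−9}  ⇒  m·ln(0.8609323) ≤ −9·ln10  ⇒  m ≥ 138.396  ⇒  m = 139

m = 139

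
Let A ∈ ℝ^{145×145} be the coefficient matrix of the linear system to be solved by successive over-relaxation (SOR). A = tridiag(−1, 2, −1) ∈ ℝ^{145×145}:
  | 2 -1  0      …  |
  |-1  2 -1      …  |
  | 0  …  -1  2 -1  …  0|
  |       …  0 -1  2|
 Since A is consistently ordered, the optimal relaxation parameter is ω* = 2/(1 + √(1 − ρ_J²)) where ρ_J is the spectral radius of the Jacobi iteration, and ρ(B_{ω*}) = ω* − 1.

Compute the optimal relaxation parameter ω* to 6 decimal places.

ω* = 1.957874

B_J for the 145×145 system has eigenvalues cos(kπ/146); ρ_J = cos(π/146) = 0.999769.
√(1−ρ_J²) simplifies to sin(π/146) = 0.0215161.
Young: ω* = 2/(1+√(1−ρ_J²)) = 2/(1+0.0215161) = 2/1.0215161 = 1.957874.
ρ_SOR = ω* − 1 ≈ 0.957874.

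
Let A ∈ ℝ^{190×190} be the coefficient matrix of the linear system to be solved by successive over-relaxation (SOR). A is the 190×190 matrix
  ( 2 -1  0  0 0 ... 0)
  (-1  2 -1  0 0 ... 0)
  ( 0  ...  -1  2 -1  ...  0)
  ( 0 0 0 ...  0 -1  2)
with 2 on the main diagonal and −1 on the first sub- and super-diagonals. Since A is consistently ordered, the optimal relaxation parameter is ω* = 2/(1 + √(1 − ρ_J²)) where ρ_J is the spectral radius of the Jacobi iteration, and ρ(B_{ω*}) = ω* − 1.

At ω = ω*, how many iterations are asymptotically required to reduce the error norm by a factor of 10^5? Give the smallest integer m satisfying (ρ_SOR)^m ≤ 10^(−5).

m = 350

[ρ_J] n=190: ρ(B_J) = cos(π/(n+1)) = cos(π/191) = 0.9998647.
√(1 − cos²(π/191)) = sin(π/191) ≈ 0.0164474.
Young: ω* = 2/(1+√(1−ρ_J²)) = 2/(1+0.0164474) = 2/1.0164474 = 1.9676375.
and ρ(B_{ω*}) = 1.9676375 − 1 = 0.9676375.
5·ln10 = 11.5129; −ln(0.9676375) = 0.0328977; m = ⌈11.5129/0.0328977⌉ = ⌈349.961⌉ = 350.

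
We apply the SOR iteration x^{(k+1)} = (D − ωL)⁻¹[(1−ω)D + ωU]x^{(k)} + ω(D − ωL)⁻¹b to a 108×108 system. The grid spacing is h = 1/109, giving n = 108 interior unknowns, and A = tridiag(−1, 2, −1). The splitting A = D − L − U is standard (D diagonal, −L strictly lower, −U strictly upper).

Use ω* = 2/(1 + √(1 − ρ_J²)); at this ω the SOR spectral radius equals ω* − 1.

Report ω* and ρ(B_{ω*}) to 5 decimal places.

ω* = 1.94398, ρ_SOR = 0.94398

spectrum of D⁻¹(L+U) = {cos(kπ/109) : 1≤k≤108}; ρ_J = cos(π/109) = 0.99958.
√(1−ρ_J²) = |sin(π/109)| = 0.028818
ω* = 2 / (1 + 0.028818) = 2 / 1.028818 ≈ 1.94398.
ρ_SOR = ω* − 1 ≈ 0.94398.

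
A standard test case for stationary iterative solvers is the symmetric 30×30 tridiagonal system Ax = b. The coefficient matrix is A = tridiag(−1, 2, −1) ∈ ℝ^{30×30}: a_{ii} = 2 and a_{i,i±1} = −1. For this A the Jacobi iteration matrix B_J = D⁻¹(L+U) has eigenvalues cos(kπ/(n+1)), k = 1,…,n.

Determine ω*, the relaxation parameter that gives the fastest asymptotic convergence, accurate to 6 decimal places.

ω* = 1.816253

With n=30, ρ(Jacobi) = cos(π/31) = 0.994869.
root = sin(π/31) = 0.1011683  (since 1−cos² = sin²).
ω* = 2/(1 + 0.1011683) = 2/1.1011683 = 1.816253.
At ω = 1.816253 every |λ(B_ω)| = ω−1, so ρ_SOR = 0.816253.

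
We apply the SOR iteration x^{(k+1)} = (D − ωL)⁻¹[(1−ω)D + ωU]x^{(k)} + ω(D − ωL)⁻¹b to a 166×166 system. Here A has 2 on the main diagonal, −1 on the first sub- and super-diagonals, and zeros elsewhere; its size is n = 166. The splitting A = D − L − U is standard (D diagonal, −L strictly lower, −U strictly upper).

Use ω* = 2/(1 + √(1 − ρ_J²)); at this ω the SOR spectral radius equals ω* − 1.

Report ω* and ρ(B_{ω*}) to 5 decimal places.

ω* = 1.96307, ρ_SOR = 0.96307

n=166: λ(B_J) = 1 − λ(A)/2 = cos(kπ/167); k=1 gives ρ_J = 0.99982.
√(1−ρ_J²) simplifies to sin(π/167) = 0.018811.
So ω* = 2/1.018811 = 1.96307 (Young).
ρ_SOR = ω* − 1 = 1.96307 − 1 = 0.96307.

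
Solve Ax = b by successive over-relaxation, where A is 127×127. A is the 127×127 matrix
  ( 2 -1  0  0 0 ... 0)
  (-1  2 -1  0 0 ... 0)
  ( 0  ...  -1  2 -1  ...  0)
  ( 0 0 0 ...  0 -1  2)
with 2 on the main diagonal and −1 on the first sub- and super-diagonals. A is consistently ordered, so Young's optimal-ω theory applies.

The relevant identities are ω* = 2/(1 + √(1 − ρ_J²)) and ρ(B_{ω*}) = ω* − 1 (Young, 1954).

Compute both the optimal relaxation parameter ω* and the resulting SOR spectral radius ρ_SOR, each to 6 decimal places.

[ρ_J] n=127: ρ(B_J) = cos(π/(n+1)) = cos(π/128) = 0.999699.
√(1 − cos²(π/128)) = sin(π/128) ≈ 0.0245412.
ω* = 2 / (1 + 0.0245412) = 2 / 1.0245412 ≈ 1.952093.
Hence ρ(B_{ω*}) = 1.952093 − 1 = 0.952093.

ω* = 1.952093, ρ_SOR = 0.952093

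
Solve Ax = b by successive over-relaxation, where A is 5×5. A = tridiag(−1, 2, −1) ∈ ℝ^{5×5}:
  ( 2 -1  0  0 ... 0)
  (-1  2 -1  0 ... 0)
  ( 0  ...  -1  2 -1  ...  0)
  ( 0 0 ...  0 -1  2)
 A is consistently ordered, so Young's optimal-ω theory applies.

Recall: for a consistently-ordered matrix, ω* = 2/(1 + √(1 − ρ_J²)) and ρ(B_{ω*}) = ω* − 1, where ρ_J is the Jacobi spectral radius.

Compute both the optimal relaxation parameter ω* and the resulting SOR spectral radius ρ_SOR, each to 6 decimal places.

ω* = 1.333333, ρ_SOR = 0.333333

[ρ_J] n=5: ρ(B_J) = cos(π/(n+1)) = cos(π/6) = 0.866025.
root = sin(π/6) = 0.5000000  (since 1−cos² = sin²).
So ω* = 2/1.5000000 = 1.333333 (Young).
ρ(B_{ω*}) = ω*−1 = 0.333333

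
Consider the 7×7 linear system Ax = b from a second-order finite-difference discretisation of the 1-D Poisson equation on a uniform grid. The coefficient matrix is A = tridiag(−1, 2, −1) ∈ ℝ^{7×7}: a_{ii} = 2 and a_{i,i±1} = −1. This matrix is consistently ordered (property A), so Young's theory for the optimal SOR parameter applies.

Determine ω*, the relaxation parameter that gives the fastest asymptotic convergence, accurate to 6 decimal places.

spectrum of D⁻¹(L+U) = {cos(kπ/8) : 1≤k≤7}; ρ_J = cos(π/8) = 0.923880.
root = sin(π/8) = 0.3826834  (since 1−cos² = sin²).
Young: ω* = 2/(1+√(1−ρ_J²)) = 2/(1+0.3826834) = 2/1.3826834 = 1.446463.
ρ_SOR = ω* − 1 ≈ 0.446463.

ω* = 1.446463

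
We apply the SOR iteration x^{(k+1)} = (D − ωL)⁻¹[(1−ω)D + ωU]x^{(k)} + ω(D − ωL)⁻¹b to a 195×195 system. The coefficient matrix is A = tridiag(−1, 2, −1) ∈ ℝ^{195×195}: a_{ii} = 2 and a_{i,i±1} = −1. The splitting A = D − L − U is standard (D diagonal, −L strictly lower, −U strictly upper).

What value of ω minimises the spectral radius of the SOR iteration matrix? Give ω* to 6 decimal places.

ω* = 1.968450

½·tridiag(1,0,1) at n=195: λ_k = cos(kπ/196); max |λ| at k=1 ⇒ ρ_J = cos(π/196) ≈ 0.999872.
√(1 − cos²(π/196)) = sin(π/196) ≈ 0.0160278.
ω* = 2/(1+0.0160278) = 1.968450
ρ(B_{ω*}) = ω*−1 = 0.968450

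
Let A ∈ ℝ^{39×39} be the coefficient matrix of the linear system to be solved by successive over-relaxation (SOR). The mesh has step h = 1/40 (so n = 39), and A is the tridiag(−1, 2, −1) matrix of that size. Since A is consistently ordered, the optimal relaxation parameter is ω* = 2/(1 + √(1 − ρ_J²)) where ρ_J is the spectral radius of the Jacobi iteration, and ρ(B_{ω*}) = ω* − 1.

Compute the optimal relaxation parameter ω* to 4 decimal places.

With n=39, ρ(Jacobi) = cos(π/40) = 0.9969.
1 − cos²(π/40) = sin²(π/40) ⇒ √(1−ρ_J²) = sin(π/40) = 0.07846.
Then 2/(1+√(1−ρ_J²)) = 2/(1+0.07846); ω* = 2/1.07846 = 1.8545.
Hence ρ(B_{ω*}) = 1.8545 − 1 = 0.8545.

ω* = 1.8545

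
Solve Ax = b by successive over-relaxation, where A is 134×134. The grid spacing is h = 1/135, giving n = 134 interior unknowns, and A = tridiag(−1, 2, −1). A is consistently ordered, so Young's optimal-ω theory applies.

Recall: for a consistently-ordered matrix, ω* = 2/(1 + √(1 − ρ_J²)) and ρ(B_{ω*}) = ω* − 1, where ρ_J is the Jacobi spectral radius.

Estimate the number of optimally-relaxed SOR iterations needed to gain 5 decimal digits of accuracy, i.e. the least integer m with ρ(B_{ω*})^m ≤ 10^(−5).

m = 248

ρ_J = max_k |cos(kπ/135)| = cos(π/135) = 0.9997292
1 − cos²(π/135) = sin²(π/135) ⇒ √(1−ρ_J²) = sin(π/135) = 0.0232690.
Young: ω* = 2/(1+√(1−ρ_J²)) = 2/(1+0.0232690) = 2/1.0232690 = 1.9545203.
Hence ρ(B_{ω*}) = 1.9545203 − 1 = 0.9545203.
For 5 digits: m = 5·ln10 / (−ln 0.9545203) = 11.5129/0.0465464 = 247.342; round up → m = 248.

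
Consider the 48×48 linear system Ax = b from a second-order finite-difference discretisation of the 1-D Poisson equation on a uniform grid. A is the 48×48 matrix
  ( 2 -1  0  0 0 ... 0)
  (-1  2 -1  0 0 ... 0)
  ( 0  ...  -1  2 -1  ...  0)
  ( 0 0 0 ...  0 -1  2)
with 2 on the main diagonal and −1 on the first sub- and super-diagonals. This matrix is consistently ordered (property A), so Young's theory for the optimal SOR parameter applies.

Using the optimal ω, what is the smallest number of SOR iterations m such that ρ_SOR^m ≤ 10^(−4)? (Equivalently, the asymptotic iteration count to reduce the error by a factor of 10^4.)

m = 72

½·tridiag(1,0,1) at n=48: λ_k = cos(kπ/49); max |λ| at k=1 ⇒ ρ_J = cos(π/49) ≈ 0.9979454.
√(1−ρ_J²) = |sin(π/49)| = 0.0640702
ω* = 2 / (1 + 0.0640702) = 2 / 1.0640702 ≈ 1.8795752.
ρ(B_{ω*}) = ω*−1 = 0.8795752
ρ_SOR^m ≤ 10^(−4) ⇔ m ≥ 4·ln10/(−ln 0.8795752) = 9.21034/0.128316 = 71.779; m = ⌈71.779⌉ = 72.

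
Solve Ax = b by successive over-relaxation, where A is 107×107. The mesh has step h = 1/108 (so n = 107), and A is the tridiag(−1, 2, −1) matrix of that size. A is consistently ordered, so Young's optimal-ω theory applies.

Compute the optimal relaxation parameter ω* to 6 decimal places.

ω* = 1.943475

[ρ_J] n=107: ρ(B_J) = cos(π/(n+1)) = cos(π/108) = 0.999577.
√(1−ρ_J²) = |sin(π/108)| = 0.0290847
Then 2/(1+√(1−ρ_J²)) = 2/(1+0.0290847); ω* = 2/1.0290847 = 1.943475.
and ρ(B_{ω*}) = 1.943475 − 1 = 0.943475.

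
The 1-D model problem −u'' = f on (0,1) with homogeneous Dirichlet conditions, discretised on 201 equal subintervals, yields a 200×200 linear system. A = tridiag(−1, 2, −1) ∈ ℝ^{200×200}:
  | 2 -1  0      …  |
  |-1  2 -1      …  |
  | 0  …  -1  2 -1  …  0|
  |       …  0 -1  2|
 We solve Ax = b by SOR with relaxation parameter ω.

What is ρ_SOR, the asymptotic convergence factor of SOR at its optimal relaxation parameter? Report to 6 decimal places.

B_J for the 200×200 system has eigenvalues cos(kπ/201); ρ_J = cos(π/201) = 0.999878.
√(1 − cos²(π/201)) = sin(π/201) ≈ 0.0156292.
[ω*] 2 ÷ (1 + 0.0156292) = 2 ÷ 1.0156292 = 1.969223.
At ω = 1.969223 every |λ(B_ω)| = ω−1, so ρ_SOR = 0.969223.

ρ_SOR = 0.969223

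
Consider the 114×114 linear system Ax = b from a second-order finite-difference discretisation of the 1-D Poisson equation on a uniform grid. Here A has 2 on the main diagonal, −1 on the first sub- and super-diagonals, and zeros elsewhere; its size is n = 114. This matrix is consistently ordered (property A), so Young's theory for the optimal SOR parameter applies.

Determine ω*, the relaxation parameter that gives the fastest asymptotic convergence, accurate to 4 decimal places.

ρ_J = max_k |cos(kπ/115)| = cos(π/115) = 0.9996
√(1−ρ_J²) simplifies to sin(π/115) = 0.02731.
[ω*] 2 ÷ (1 + 0.02731) = 2 ÷ 1.02731 = 1.9468.
and ρ(B_{ω*}) = 1.9468 − 1 = 0.9468.

ω* = 1.9468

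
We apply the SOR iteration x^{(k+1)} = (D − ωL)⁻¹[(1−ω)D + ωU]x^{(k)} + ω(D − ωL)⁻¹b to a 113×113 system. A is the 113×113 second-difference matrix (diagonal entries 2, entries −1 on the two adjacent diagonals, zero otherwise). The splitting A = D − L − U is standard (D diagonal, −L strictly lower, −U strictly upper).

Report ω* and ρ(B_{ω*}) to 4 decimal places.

With n=113, ρ(Jacobi) = cos(π/114) = 0.9996.
1 − cos²(π/114) = sin²(π/114) ⇒ √(1−ρ_J²) = sin(π/114) = 0.02755.
ω* = 2/(1+0.02755) = 1.9464
ρ(B_{ω*}) = ω*−1 = 0.9464

ω* = 1.9464, ρ_SOR = 0.9464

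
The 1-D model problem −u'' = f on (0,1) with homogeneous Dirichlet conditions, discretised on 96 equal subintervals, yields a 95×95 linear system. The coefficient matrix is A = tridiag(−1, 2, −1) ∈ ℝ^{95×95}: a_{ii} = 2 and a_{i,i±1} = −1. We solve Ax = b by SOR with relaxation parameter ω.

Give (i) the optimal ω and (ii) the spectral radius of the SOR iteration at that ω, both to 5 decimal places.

ω* = 1.93664, ρ_SOR = 0.93664

ρ_J = max_k |cos(kπ/96)| = cos(π/96) = 0.99946
root = sin(π/96) = 0.032719  (since 1−cos² = sin²).
Young: ω* = 2/(1+√(1−ρ_J²)) = 2/(1+0.032719) = 2/1.032719 = 1.93664.
ρ_SOR = ω* − 1 = 1.93664 − 1 = 0.93664.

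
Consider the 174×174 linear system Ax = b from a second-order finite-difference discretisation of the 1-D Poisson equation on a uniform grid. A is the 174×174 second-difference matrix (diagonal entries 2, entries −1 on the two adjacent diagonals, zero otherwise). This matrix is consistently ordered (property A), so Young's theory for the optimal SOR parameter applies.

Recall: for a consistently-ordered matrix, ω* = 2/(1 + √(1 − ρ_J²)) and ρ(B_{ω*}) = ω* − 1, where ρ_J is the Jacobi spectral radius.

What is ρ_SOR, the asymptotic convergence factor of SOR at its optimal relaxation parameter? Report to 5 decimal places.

[ρ_J] n=174: ρ(B_J) = cos(π/(n+1)) = cos(π/175) = 0.99984.
√(1−ρ_J²) simplifies to sin(π/175) = 0.017951.
[ω*] 2 ÷ (1 + 0.017951) = 2 ÷ 1.017951 = 1.96473.
[ρ_SOR] ω* − 1 = 0.96473.

ρ_SOR = 0.96473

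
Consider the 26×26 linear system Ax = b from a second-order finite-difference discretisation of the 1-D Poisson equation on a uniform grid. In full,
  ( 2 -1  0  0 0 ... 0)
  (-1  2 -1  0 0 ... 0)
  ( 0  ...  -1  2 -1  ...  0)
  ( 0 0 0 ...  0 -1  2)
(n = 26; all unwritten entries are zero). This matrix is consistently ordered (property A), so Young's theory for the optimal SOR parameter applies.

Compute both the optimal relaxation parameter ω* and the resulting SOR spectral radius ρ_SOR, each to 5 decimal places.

ω* = 1.79197, ρ_SOR = 0.79197

ρ_J = max_k |cos(kπ/27)| = cos(π/27) = 0.99324
root = sin(π/27) = 0.116093  (since 1−cos² = sin²).
ω* = 2/(1+0.116093) = 1.79197
ρ_SOR = ω* − 1 ≈ 0.79197.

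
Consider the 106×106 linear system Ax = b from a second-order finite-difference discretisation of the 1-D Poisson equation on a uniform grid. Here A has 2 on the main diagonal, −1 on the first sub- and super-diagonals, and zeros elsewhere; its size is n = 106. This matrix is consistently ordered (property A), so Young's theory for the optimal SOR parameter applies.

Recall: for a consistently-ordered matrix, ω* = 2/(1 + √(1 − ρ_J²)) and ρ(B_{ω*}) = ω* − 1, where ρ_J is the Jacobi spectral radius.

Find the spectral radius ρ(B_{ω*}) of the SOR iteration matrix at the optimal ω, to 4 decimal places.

ρ_SOR = 0.9430

B_J for the 106×106 system has eigenvalues cos(kπ/107); ρ_J = cos(π/107) = 0.9996.
1 − cos²(π/107) = sin²(π/107) ⇒ √(1−ρ_J²) = sin(π/107) = 0.02936.
Then 2/(1+√(1−ρ_J²)) = 2/(1+0.02936); ω* = 2/1.02936 = 1.9430.
Hence ρ(B_{ω*}) = 1.9430 − 1 = 0.9430.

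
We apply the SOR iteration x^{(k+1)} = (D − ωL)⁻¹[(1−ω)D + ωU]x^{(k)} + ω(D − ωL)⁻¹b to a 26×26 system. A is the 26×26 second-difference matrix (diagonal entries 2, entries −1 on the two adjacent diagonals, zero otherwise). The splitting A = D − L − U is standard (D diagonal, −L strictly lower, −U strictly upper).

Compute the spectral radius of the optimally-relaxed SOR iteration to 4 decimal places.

ρ_SOR = 0.7920

spectrum of D⁻¹(L+U) = {cos(kπ/27) : 1≤k≤26}; ρ_J = cos(π/27) = 0.9932.
root = sin(π/27) = 0.11609  (since 1−cos² = sin²).
Then 2/(1+√(1−ρ_J²)) = 2/(1+0.11609); ω* = 2/1.11609 = 1.7920.
At ω = 1.7920 every |λ(B_ω)| = ω−1, so ρ_SOR = 0.7920.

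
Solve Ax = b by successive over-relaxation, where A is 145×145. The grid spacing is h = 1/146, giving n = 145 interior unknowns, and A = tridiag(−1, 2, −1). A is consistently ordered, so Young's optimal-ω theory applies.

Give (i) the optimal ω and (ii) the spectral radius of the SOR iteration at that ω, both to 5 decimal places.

ω* = 1.95787, ρ_SOR = 0.95787

spectrum of D⁻¹(L+U) = {cos(kπ/146) : 1≤k≤145}; ρ_J = cos(π/146) = 0.99977.
√(1 − cos²(π/146)) = sin(π/146) ≈ 0.021516.
Young: ω* = 2/(1+√(1−ρ_J²)) = 2/(1+0.021516) = 2/1.021516 = 1.95787.
Hence ρ(B_{ω*}) = 1.95787 − 1 = 0.95787.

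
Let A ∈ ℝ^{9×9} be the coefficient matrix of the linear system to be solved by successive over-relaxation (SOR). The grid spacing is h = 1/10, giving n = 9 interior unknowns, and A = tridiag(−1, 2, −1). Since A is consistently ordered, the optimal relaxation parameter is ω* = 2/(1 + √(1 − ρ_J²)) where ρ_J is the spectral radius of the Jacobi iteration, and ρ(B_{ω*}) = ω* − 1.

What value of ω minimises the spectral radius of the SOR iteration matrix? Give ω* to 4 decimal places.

ω* = 1.5279

ρ_J = max_k |cos(kπ/10)| = cos(π/10) = 0.9511
√(1 − cos²(π/10)) = sin(π/10) ≈ 0.30902.
ω* = 2 / (1 + 0.30902) = 2 / 1.30902 ≈ 1.5279.
ρ_SOR = ω* − 1 ≈ 0.5279.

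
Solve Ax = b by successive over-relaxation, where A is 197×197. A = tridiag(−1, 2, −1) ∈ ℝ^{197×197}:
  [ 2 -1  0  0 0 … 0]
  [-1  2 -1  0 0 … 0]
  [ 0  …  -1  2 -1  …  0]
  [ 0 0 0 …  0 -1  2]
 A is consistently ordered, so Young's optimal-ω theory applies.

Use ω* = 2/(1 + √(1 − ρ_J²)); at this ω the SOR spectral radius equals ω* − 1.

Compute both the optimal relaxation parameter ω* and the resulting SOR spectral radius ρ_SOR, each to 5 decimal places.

ω* = 1.96876, ρ_SOR = 0.96876

With n=197, ρ(Jacobi) = cos(π/198) = 0.99987.
root = sin(π/198) = 0.015866  (since 1−cos² = sin²).
Young: ω* = 2/(1+√(1−ρ_J²)) = 2/(1+0.015866) = 2/1.015866 = 1.96876.
and ρ(B_{ω*}) = 1.96876 − 1 = 0.96876.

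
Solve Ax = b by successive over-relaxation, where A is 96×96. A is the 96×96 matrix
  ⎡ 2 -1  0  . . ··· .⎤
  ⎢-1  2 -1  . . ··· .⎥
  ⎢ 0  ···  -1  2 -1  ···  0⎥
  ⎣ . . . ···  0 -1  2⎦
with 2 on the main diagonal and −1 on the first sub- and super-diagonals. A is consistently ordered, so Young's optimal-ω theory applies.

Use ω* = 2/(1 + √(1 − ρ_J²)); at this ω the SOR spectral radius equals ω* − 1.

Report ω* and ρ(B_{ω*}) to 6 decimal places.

ω* = 1.937268, ρ_SOR = 0.937268

With n=96, ρ(Jacobi) = cos(π/97) = 0.999476.
√(1−ρ_J²) = |sin(π/97)| = 0.0323819
ω* = 2 / (1 + 0.0323819) = 2 / 1.0323819 ≈ 1.937268.
At ω = 1.937268 every |λ(B_ω)| = ω−1, so ρ_SOR = 0.937268.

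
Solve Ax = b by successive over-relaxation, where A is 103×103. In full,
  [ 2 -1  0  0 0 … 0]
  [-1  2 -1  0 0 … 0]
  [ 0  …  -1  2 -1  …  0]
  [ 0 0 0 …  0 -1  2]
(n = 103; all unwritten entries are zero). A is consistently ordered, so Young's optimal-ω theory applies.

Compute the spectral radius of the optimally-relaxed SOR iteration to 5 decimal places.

With n=103, ρ(Jacobi) = cos(π/104) = 0.99954.
root = sin(π/104) = 0.030203  (since 1−cos² = sin²).
Young: ω* = 2/(1+√(1−ρ_J²)) = 2/(1+0.030203) = 2/1.030203 = 1.94136.
At ω = 1.94136 every |λ(B_ω)| = ω−1, so ρ_SOR = 0.94136.

ρ_SOR = 0.94136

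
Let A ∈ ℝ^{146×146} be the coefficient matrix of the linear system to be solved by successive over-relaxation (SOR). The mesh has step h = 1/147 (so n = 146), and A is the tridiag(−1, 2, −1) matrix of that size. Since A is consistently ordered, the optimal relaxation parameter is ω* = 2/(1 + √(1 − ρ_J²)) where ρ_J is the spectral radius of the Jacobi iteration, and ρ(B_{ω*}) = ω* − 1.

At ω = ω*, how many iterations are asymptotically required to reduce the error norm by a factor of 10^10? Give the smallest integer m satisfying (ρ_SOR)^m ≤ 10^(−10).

With n=146, ρ(Jacobi) = cos(π/147) = 0.9997716.
√(1 − cos²(π/147)) = sin(π/147) ≈ 0.0213698.
ω* = 2 / (1 + 0.0213698) = 2 / 1.0213698 ≈ 1.9581546.
Hence ρ(B_{ω*}) = 1.9581546 − 1 = 0.9581546.
(0.9581546)^m ≤ 10^{−10}  ⇒  m·ln(0.9581546) ≤ −10·ln10  ⇒  m ≥ 538.667  ⇒  m = 539

m = 539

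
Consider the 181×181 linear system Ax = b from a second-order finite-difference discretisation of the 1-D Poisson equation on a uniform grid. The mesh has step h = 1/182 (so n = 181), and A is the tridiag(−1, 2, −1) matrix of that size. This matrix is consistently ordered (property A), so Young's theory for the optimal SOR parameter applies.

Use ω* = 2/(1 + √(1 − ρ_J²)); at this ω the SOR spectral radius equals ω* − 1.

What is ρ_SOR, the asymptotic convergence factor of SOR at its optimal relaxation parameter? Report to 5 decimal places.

spectrum of D⁻¹(L+U) = {cos(kπ/182) : 1≤k≤181}; ρ_J = cos(π/182) = 0.99985.
√(1−ρ_J²) simplifies to sin(π/182) = 0.017261.
So ω* = 2/1.017261 = 1.96606 (Young).
At ω = 1.96606 every |λ(B_ω)| = ω−1, so ρ_SOR = 0.96606.

ρ_SOR = 0.96606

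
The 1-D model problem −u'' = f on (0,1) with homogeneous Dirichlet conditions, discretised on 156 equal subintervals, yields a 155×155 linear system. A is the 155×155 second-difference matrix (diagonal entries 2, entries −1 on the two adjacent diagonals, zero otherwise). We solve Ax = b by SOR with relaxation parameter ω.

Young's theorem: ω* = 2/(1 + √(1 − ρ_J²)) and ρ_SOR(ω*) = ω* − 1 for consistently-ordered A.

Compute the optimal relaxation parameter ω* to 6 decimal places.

½·tridiag(1,0,1) at n=155: λ_k = cos(kπ/156); max |λ| at k=1 ⇒ ρ_J = cos(π/156) ≈ 0.999797.
1 − cos²(π/156) = sin²(π/156) ⇒ √(1−ρ_J²) = sin(π/156) = 0.0201371.
Then 2/(1+√(1−ρ_J²)) = 2/(1+0.0201371); ω* = 2/1.0201371 = 1.960521.
Hence ρ(B_{ω*}) = 1.960521 − 1 = 0.960521.

ω* = 1.960521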